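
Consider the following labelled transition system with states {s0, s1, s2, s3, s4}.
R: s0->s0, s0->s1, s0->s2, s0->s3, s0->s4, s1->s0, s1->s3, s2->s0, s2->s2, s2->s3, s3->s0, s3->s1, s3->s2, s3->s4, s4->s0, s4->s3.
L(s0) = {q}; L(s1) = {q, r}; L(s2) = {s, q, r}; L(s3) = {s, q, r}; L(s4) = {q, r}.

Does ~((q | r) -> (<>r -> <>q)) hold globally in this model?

Let φ = ~((q | r) -> (<>r -> <>q)). Evaluate φ at each world:
  s0 (successors {s0, s1, s2, s3, s4}): φ is false.
  s1 (successors {s0, s3}): φ is false.
  s2 (successors {s0, s2, s3}): φ is false.
  s3 (successors {s0, s1, s2, s4}): φ is false.
  s4 (successors {s0, s3}): φ is false.
Detail at s0 (counterexample):
  At s0: (q | r) -> (<>r -> <>q) is true, so ~((q | r) -> (<>r -> <>q)) is false.
    At s0: q | r is true, <>r -> <>q is true, so (q | r) -> (<>r -> <>q) is true.
      At s0: <>r is true, <>q is true, so <>r -> <>q is true.

No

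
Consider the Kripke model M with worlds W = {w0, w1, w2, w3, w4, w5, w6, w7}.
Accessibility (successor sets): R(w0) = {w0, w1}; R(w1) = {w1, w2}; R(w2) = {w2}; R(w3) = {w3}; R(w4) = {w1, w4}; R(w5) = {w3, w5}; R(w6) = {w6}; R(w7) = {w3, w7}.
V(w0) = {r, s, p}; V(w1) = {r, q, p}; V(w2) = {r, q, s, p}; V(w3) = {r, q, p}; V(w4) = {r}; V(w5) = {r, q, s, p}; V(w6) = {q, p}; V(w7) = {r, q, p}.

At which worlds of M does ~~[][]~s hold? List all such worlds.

w3, w6, w7

Let φ = ~~[][]~s. Evaluate φ at each world:
  w0 (successors {w0, w1}): φ is false.
  w1 (successors {w1, w2}): φ is false.
  w2 (successors {w2}): φ is false.
  w3 (successors {w3}): φ is true.
  w4 (successors {w1, w4}): φ is false.
  w5 (successors {w3, w5}): φ is false.
  w6 (successors {w6}): φ is true.
  w7 (successors {w3, w7}): φ is true.
For instance, at w0:
  At w0: ~[][]~s is true, so ~~[][]~s is false.
    At w0: [][]~s is false, so ~[][]~s is true.
      At w0: [][]~s requires []~s at every successor {w0, w1}.
        []~s fails at w0, so [][]~s is false at w0.
Satisfying worlds: {w3, w6, w7}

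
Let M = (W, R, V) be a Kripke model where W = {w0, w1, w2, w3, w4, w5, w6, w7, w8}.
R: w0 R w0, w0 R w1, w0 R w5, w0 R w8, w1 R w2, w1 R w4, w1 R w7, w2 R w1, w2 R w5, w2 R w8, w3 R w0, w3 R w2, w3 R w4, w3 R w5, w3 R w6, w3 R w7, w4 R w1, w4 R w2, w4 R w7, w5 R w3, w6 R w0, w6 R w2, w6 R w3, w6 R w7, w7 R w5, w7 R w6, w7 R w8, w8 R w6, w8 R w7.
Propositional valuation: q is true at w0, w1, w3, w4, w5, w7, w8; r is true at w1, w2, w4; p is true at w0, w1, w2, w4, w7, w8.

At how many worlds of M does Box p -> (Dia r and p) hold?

9

Let φ = Box p -> (Dia r and p). Evaluate φ at each world:
  w0 (successors {w0, w1, w5, w8}): φ is true.
  w1 (successors {w2, w4, w7}): φ is true.
  w2 (successors {w1, w5, w8}): φ is true.
  w3 (successors {w0, w2, w4, w5, w6, w7}): φ is true.
  w4 (successors {w1, w2, w7}): φ is true.
  w5 (successors {w3}): φ is true.
  w6 (successors {w0, w2, w3, w7}): φ is true.
  w7 (successors {w5, w6, w8}): φ is true.
  w8 (successors {w6, w7}): φ is true.
For instance, at w8:
  At w8: Box p is false, Dia r and p is false, so Box p -> (Dia r and p) is true.
    At w8: Box p requires p at every successor {w6, w7}.
      p fails at w6, so Box p is false at w8.
    At w8: Dia r is false, p is true, so Dia r and p is false.
      At w8: Dia r requires r at some successor in {w6, w7}.
        At w6: r is false.
        At w7: r is false.
      So Dia r is false at w8.
Satisfying worlds: {w0, w1, w2, w3, w4, w5, w6, w7, w8}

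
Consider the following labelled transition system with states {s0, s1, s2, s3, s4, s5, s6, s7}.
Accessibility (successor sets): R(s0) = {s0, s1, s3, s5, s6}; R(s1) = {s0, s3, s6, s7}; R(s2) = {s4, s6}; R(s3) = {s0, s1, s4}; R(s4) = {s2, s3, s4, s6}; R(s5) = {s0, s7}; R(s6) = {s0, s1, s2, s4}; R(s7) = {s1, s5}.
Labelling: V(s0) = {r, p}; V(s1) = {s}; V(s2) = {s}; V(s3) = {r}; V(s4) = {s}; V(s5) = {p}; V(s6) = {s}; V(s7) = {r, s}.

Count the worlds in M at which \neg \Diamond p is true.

2

Let φ = \neg \Diamond p. Evaluate φ at each world:
  s0 (successors {s0, s1, s3, s5, s6}): φ is false.
  s1 (successors {s0, s3, s6, s7}): φ is false.
  s2 (successors {s4, s6}): φ is true.
  s3 (successors {s0, s1, s4}): φ is false.
  s4 (successors {s2, s3, s4, s6}): φ is true.
  s5 (successors {s0, s7}): φ is false.
  s6 (successors {s0, s1, s2, s4}): φ is false.
  s7 (successors {s1, s5}): φ is false.
For instance, at s3:
  At s3: \Diamond p is true, so \neg \Diamond p is false.
    At s3: \Diamond p requires p at some successor in {s0, s1, s4}.
      p holds at s0, so \Diamond p is true at s3.
Satisfying worlds: {s2, s4}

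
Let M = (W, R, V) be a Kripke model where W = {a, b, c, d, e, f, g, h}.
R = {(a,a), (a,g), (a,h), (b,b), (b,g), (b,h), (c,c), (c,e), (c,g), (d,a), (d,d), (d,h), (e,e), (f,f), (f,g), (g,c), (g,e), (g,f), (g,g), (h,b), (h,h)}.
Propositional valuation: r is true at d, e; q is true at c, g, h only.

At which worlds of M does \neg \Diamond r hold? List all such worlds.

Recall that \Diamond ψ holds at a world iff ψ holds at some accessible world.
Let φ = \neg \Diamond r. Evaluate φ at each world:
  a (successors {a, g, h}): φ is true.
  b (successors {b, g, h}): φ is true.
  c (successors {c, e, g}): φ is false.
  d (successors {a, d, h}): φ is false.
  e (successors {e}): φ is false.
  f (successors {f, g}): φ is true.
  g (successors {c, e, f, g}): φ is false.
  h (successors {b, h}): φ is true.
For instance, at a:
  At a: \Diamond r is false, so \neg \Diamond r is true.
    At a: \Diamond r requires r at some successor in {a, g, h}.
      At a: r is false.
      At g: r is false.
      At h: r is false.
    So \Diamond r is false at a.
Satisfying worlds: {a, b, f, h}

a, b, f, h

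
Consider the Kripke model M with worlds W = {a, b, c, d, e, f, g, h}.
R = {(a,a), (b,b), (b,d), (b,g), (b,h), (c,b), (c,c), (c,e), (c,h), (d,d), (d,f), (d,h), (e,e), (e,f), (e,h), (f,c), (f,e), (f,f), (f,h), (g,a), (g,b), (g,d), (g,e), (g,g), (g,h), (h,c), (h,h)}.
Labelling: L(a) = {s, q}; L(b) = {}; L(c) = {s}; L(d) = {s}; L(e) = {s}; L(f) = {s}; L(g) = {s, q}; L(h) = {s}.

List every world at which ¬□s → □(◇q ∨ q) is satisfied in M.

Recall that □ψ holds at a world iff ψ holds at every accessible world, and ◇ψ holds iff ψ holds at some accessible world.
Let φ = ¬□s → □(◇q ∨ q). Evaluate φ at each world:
  a (successors {a}): φ is true.
  b (successors {b, d, g, h}): φ is false.
  c (successors {b, c, e, h}): φ is false.
  d (successors {d, f, h}): φ is true.
  e (successors {e, f, h}): φ is true.
  f (successors {c, e, f, h}): φ is true.
  g (successors {a, b, d, e, g, h}): φ is false.
  h (successors {c, h}): φ is true.
For instance, at g:
  At g: ¬□s is true, □(◇q ∨ q) is false, so ¬□s → □(◇q ∨ q) is false.
    At g: □s is false, so ¬□s is true.
      At g: □s requires s at every successor {a, b, d, e, g, h}.
        s fails at b, so □s is false at g.
    At g: □(◇q ∨ q) requires ◇q ∨ q at every successor {a, b, d, e, g, h}.
      ◇q ∨ q fails at d, so □(◇q ∨ q) is false at g.
Satisfying worlds: {a, d, e, f, h}

a, d, e, f, h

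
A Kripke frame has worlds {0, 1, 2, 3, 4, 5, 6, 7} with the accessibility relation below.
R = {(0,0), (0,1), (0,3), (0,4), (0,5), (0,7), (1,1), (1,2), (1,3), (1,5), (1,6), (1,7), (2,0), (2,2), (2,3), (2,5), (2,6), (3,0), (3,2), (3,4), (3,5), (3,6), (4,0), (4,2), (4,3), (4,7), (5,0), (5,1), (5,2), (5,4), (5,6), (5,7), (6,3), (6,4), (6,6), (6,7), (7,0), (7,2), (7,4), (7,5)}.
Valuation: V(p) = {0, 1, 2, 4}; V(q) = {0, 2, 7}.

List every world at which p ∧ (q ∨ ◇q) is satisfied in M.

Let φ = p ∧ (q ∨ ◇q). Evaluate φ at each world:
  0 (successors {0, 1, 3, 4, 5, 7}): φ is true.
  1 (successors {1, 2, 3, 5, 6, 7}): φ is true.
  2 (successors {0, 2, 3, 5, 6}): φ is true.
  3 (successors {0, 2, 4, 5, 6}): φ is false.
  4 (successors {0, 2, 3, 7}): φ is true.
  5 (successors {0, 1, 2, 4, 6, 7}): φ is false.
  6 (successors {3, 4, 6, 7}): φ is false.
  7 (successors {0, 2, 4, 5}): φ is false.
For instance, at 5:
  At 5: p is false, q ∨ ◇q is true, so p ∧ (q ∨ ◇q) is false.
    At 5: q is false, ◇q is true, so q ∨ ◇q is true.
      At 5: ◇q requires q at some successor in {0, 1, 2, 4, 6, 7}.
        q holds at 0, so ◇q is true at 5.
Satisfying worlds: {0, 1, 2, 4}

0, 1, 2, 4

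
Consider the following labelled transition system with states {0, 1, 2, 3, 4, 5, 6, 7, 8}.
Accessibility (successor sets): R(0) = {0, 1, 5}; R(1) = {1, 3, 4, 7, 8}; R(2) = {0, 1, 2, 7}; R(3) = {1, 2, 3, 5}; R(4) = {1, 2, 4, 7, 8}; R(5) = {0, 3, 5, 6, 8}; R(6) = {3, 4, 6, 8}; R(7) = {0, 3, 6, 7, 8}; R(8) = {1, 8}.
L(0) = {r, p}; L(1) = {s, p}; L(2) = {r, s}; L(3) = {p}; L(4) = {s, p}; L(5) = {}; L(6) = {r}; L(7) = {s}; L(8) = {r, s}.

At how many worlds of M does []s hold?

2

Recall that []ψ holds at a world iff ψ holds at every accessible world, and <>ψ holds iff ψ holds at some accessible world.
Let φ = []s. Evaluate φ at each world:
  0 (successors {0, 1, 5}): φ is false.
  1 (successors {1, 3, 4, 7, 8}): φ is false.
  2 (successors {0, 1, 2, 7}): φ is false.
  3 (successors {1, 2, 3, 5}): φ is false.
  4 (successors {1, 2, 4, 7, 8}): φ is true.
  5 (successors {0, 3, 5, 6, 8}): φ is false.
  6 (successors {3, 4, 6, 8}): φ is false.
  7 (successors {0, 3, 6, 7, 8}): φ is false.
  8 (successors {1, 8}): φ is true.
For instance, at 8:
  At 8: []s requires s at every successor {1, 8}.
    At 1: s is true.
    At 8: s is true.
  So []s is true at 8.
Satisfying worlds: {4, 8}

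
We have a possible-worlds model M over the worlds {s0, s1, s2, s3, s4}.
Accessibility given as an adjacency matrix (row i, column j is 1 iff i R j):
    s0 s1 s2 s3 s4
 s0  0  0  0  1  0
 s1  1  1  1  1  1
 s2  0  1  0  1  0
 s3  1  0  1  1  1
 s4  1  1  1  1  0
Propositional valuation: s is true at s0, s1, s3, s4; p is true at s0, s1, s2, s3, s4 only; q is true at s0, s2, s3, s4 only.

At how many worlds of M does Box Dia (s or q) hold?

Let φ = Box Dia (s or q). Evaluate φ at each world:
  s0 (successors {s3}): φ is true.
  s1 (successors {s0, s1, s2, s3, s4}): φ is true.
  s2 (successors {s1, s3}): φ is true.
  s3 (successors {s0, s2, s3, s4}): φ is true.
  s4 (successors {s0, s1, s2, s3}): φ is true.
For instance, at s0:
  At s0: Box Dia (s or q) requires Dia (s or q) at every successor {s3}.
      At s3: Dia (s or q) requires s or q at some successor in {s0, s2, s3, s4}.
        s or q holds at s0, so Dia (s or q) is true at s3.
  So Box Dia (s or q) is true at s0.
Satisfying worlds: {s0, s1, s2, s3, s4}

5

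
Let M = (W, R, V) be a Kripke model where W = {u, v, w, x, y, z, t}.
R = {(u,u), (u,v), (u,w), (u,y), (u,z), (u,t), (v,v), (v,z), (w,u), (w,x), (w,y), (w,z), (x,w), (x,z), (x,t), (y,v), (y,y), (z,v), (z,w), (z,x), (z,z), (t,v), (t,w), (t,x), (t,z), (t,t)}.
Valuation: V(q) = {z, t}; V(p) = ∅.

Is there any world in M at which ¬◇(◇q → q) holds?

Let φ = ¬◇(◇q → q). Evaluate φ at each world:
  u (successors {u, v, w, y, z, t}): φ is false.
  v (successors {v, z}): φ is false.
  w (successors {u, x, y, z}): φ is false.
  x (successors {w, z, t}): φ is false.
  y (successors {v, y}): φ is false.
  z (successors {v, w, x, z}): φ is false.
  t (successors {v, w, x, z, t}): φ is false.
For instance, at u:
  At u: ◇(◇q → q) is true, so ¬◇(◇q → q) is false.
    At u: ◇(◇q → q) requires ◇q → q at some successor in {u, v, w, y, z, t}.
      ◇q → q holds at y, so ◇(◇q → q) is true at u.

No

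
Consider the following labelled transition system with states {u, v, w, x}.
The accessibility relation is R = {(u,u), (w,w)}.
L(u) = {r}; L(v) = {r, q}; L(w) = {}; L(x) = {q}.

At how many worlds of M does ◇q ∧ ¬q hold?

0

Let φ = ◇q ∧ ¬q. Evaluate φ at each world:
  u (successors {u}): φ is false.
  v (successors ∅): φ is false.
  w (successors {w}): φ is false.
  x (successors ∅): φ is false.
For instance, at u:
  At u: ◇q is false, ¬q is true, so ◇q ∧ ¬q is false.
    At u: ◇q requires q at some successor in {u}.
      At u: q is false.
    So ◇q is false at u.
Satisfying worlds: none.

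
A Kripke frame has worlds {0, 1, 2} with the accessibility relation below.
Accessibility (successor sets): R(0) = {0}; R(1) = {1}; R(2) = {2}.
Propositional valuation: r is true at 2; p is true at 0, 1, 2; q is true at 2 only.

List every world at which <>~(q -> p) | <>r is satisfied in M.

Let φ = <>~(q -> p) | <>r. Evaluate φ at each world:
  0 (successors {0}): φ is false.
  1 (successors {1}): φ is false.
  2 (successors {2}): φ is true.
For instance, at 0:
  At 0: <>~(q -> p) is false, <>r is false, so <>~(q -> p) | <>r is false.
    At 0: <>~(q -> p) requires ~(q -> p) at some successor in {0}.
      At 0: ~(q -> p) is false.
    So <>~(q -> p) is false at 0.
    At 0: <>r requires r at some successor in {0}.
      At 0: r is false.
    So <>r is false at 0.
Satisfying worlds: {2}

2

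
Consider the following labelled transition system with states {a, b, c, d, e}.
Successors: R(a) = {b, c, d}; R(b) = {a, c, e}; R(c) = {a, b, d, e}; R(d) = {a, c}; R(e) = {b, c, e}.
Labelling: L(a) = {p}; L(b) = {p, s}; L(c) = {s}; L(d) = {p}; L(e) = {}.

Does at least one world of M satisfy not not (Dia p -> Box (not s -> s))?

Let φ = not not (Dia p -> Box (not s -> s)). Evaluate φ at each world:
  a (successors {b, c, d}): φ is false.
  b (successors {a, c, e}): φ is false.
  c (successors {a, b, d, e}): φ is false.
  d (successors {a, c}): φ is false.
  e (successors {b, c, e}): φ is false.
For instance, at a:
  At a: not (Dia p -> Box (not s -> s)) is true, so not not (Dia p -> Box (not s -> s)) is false.
    At a: Dia p -> Box (not s -> s) is false, so not (Dia p -> Box (not s -> s)) is true.
      At a: Dia p is true, Box (not s -> s) is false, so Dia p -> Box (not s -> s) is false.

No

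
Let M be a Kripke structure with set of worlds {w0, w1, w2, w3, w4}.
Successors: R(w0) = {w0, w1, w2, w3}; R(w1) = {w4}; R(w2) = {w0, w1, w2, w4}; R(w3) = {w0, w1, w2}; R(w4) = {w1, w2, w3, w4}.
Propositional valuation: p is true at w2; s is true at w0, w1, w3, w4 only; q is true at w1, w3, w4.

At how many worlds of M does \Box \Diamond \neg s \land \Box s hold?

Let φ = \Box \Diamond \neg s \land \Box s. Evaluate φ at each world:
  w0 (successors {w0, w1, w2, w3}): φ is false.
  w1 (successors {w4}): φ is true.
  w2 (successors {w0, w1, w2, w4}): φ is false.
  w3 (successors {w0, w1, w2}): φ is false.
  w4 (successors {w1, w2, w3, w4}): φ is false.
For instance, at w1:
  At w1: \Box \Diamond \neg s is true, \Box s is true, so \Box \Diamond \neg s \land \Box s is true.
    At w1: \Box \Diamond \neg s requires \Diamond \neg s at every successor {w4}.
      At w4: \Diamond \neg s is true.
    So \Box \Diamond \neg s is true at w1.
    At w1: \Box s requires s at every successor {w4}.
      At w4: s is true.
    So \Box s is true at w1.
Satisfying worlds: {w1}

1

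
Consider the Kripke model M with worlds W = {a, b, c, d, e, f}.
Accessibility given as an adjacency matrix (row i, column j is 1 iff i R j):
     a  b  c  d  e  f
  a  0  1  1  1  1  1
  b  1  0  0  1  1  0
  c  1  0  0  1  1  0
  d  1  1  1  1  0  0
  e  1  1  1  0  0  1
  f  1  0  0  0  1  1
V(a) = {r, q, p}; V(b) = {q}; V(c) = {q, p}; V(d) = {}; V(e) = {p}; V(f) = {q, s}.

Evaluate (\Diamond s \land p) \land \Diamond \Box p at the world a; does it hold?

At a: \Diamond s \land p is true, \Diamond \Box p is false, so (\Diamond s \land p) \land \Diamond \Box p is false.
  At a: \Diamond s is true, p is true, so \Diamond s \land p is true.
    At a: \Diamond s requires s at some successor in {b, c, d, e, f}.
      s holds at f, so \Diamond s is true at a.
  At a: \Diamond \Box p requires \Box p at some successor in {b, c, d, e, f}.
    At b: \Box p is false.
    At c: \Box p is false.
    At d: \Box p is false.
    At e: \Box p is false.
    At f: \Box p is false.
  So \Diamond \Box p is false at a.

No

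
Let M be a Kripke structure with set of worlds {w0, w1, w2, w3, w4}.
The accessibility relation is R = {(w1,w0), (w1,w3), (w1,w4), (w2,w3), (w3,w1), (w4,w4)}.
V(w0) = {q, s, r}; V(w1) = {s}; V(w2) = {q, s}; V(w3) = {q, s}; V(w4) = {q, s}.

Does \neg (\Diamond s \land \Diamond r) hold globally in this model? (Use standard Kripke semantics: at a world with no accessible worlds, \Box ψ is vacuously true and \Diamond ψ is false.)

Recall that \Diamond ψ holds at a world iff ψ holds at some accessible world.
Let φ = \neg (\Diamond s \land \Diamond r). Evaluate φ at each world:
  w0 (successors ∅): φ is true.
  w1 (successors {w0, w3, w4}): φ is false.
  w2 (successors {w3}): φ is true.
  w3 (successors {w1}): φ is true.
  w4 (successors {w4}): φ is true.
Detail at w1 (counterexample):
  At w1: \Diamond s \land \Diamond r is true, so \neg (\Diamond s \land \Diamond r) is false.
    At w1: \Diamond s is true, \Diamond r is true, so \Diamond s \land \Diamond r is true.
      At w1: \Diamond s requires s at some successor in {w0, w3, w4}.
        s holds at w0, so \Diamond s is true at w1.
      At w1: \Diamond r requires r at some successor in {w0, w3, w4}.
        r holds at w0, so \Diamond r is true at w1.

No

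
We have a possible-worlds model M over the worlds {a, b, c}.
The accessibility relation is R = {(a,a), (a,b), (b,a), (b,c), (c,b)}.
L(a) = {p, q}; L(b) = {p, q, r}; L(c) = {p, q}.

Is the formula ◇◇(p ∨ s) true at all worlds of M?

Let φ = ◇◇(p ∨ s). Evaluate φ at each world:
  a (successors {a, b}): φ is true.
  b (successors {a, c}): φ is true.
  c (successors {b}): φ is true.
For instance, at b:
  At b: ◇◇(p ∨ s) requires ◇(p ∨ s) at some successor in {a, c}.
    ◇(p ∨ s) holds at a, so ◇◇(p ∨ s) is true at b.
      At a: ◇(p ∨ s) requires p ∨ s at some successor in {a, b}.
        p ∨ s holds at a, so ◇(p ∨ s) is true at a.

Yes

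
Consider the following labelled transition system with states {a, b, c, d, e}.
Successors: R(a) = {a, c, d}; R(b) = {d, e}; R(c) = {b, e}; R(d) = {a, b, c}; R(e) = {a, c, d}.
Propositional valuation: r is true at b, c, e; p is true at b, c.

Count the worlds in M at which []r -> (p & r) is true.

5

Let φ = []r -> (p & r). Evaluate φ at each world:
  a (successors {a, c, d}): φ is true.
  b (successors {d, e}): φ is true.
  c (successors {b, e}): φ is true.
  d (successors {a, b, c}): φ is true.
  e (successors {a, c, d}): φ is true.
For instance, at c:
  At c: []r is true, p & r is true, so []r -> (p & r) is true.
    At c: []r requires r at every successor {b, e}.
      At b: r is true.
      At e: r is true.
    So []r is true at c.
Satisfying worlds: {a, b, c, d, e}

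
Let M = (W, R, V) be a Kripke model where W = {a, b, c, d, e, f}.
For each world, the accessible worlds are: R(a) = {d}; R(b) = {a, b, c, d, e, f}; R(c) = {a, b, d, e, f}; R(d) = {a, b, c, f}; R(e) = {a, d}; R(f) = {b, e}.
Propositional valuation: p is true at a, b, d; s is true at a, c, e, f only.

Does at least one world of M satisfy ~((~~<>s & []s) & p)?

Yes

Let φ = ~((~~<>s & []s) & p). Evaluate φ at each world:
  a (successors {d}): φ is true.
  b (successors {a, b, c, d, e, f}): φ is true.
  c (successors {a, b, d, e, f}): φ is true.
  d (successors {a, b, c, f}): φ is true.
  e (successors {a, d}): φ is true.
  f (successors {b, e}): φ is true.
Detail at a (witness):
  At a: (~~<>s & []s) & p is false, so ~((~~<>s & []s) & p) is true.
    At a: ~~<>s & []s is false, p is true, so (~~<>s & []s) & p is false.
      At a: ~~<>s is false, []s is false, so ~~<>s & []s is false.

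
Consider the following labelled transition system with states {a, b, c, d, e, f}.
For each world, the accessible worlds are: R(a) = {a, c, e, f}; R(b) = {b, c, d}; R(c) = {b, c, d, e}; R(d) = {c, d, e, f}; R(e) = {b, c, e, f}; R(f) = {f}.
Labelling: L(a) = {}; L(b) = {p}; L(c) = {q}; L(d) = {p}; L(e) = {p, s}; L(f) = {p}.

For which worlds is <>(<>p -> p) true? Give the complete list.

Recall that <>ψ holds at a world iff ψ holds at some accessible world.
Let φ = <>(<>p -> p). Evaluate φ at each world:
  a (successors {a, c, e, f}): φ is true.
  b (successors {b, c, d}): φ is true.
  c (successors {b, c, d, e}): φ is true.
  d (successors {c, d, e, f}): φ is true.
  e (successors {b, c, e, f}): φ is true.
  f (successors {f}): φ is true.
For instance, at b:
  At b: <>(<>p -> p) requires <>p -> p at some successor in {b, c, d}.
    <>p -> p holds at b, so <>(<>p -> p) is true at b.
      At b: <>p is true, p is true, so <>p -> p is true.
Satisfying worlds: {a, b, c, d, e, f}

a, b, c, d, e, f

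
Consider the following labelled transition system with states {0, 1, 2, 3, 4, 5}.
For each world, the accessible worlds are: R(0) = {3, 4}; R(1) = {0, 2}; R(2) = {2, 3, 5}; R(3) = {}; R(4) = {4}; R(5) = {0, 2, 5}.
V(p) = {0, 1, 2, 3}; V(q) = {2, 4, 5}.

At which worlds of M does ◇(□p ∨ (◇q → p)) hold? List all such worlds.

0, 1, 2, 5

Let φ = ◇(□p ∨ (◇q → p)). Evaluate φ at each world:
  0 (successors {3, 4}): φ is true.
  1 (successors {0, 2}): φ is true.
  2 (successors {2, 3, 5}): φ is true.
  3 (successors ∅): φ is false.
  4 (successors {4}): φ is false.
  5 (successors {0, 2, 5}): φ is true.
For instance, at 5:
  At 5: ◇(□p ∨ (◇q → p)) requires □p ∨ (◇q → p) at some successor in {0, 2, 5}.
    □p ∨ (◇q → p) holds at 0, so ◇(□p ∨ (◇q → p)) is true at 5.
      At 0: □p is false, ◇q → p is true, so □p ∨ (◇q → p) is true.
Satisfying worlds: {0, 1, 2, 5}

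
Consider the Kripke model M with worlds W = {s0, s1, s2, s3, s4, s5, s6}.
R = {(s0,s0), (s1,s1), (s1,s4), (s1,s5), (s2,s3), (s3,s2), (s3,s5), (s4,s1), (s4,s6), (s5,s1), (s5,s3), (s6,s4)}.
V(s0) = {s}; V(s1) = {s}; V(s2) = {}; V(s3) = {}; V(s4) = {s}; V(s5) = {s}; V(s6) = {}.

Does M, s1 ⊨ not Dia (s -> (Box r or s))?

No

At s1: Dia (s -> (Box r or s)) is true, so not Dia (s -> (Box r or s)) is false.
  At s1: Dia (s -> (Box r or s)) requires s -> (Box r or s) at some successor in {s1, s4, s5}.
    s -> (Box r or s) holds at s1, so Dia (s -> (Box r or s)) is true at s1.
      At s1: s is true, Box r or s is true, so s -> (Box r or s) is true.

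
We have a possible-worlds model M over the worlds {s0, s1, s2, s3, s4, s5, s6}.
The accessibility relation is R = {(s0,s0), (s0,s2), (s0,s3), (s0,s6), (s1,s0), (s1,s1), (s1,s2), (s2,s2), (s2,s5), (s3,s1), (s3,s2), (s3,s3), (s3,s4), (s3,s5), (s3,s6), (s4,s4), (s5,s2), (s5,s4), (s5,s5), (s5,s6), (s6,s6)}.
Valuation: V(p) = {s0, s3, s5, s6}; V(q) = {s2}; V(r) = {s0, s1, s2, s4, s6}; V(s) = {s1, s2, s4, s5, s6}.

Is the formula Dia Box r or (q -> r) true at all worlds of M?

Let φ = Dia Box r or (q -> r). Evaluate φ at each world:
  s0 (successors {s0, s2, s3, s6}): φ is true.
  s1 (successors {s0, s1, s2}): φ is true.
  s2 (successors {s2, s5}): φ is true.
  s3 (successors {s1, s2, s3, s4, s5, s6}): φ is true.
  s4 (successors {s4}): φ is true.
  s5 (successors {s2, s4, s5, s6}): φ is true.
  s6 (successors {s6}): φ is true.
For instance, at s1:
  At s1: Dia Box r is true, q -> r is true, so Dia Box r or (q -> r) is true.
    At s1: Dia Box r requires Box r at some successor in {s0, s1, s2}.
      Box r holds at s1, so Dia Box r is true at s1.

Yes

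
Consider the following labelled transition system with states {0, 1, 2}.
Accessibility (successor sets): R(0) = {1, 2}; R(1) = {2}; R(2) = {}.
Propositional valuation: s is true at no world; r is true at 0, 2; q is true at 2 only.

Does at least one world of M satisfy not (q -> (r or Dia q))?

No

Recall that Dia ψ holds at a world iff ψ holds at some accessible world.
Let φ = not (q -> (r or Dia q)). Evaluate φ at each world:
  0 (successors {1, 2}): φ is false.
  1 (successors {2}): φ is false.
  2 (successors ∅): φ is false.
For instance, at 1:
  At 1: q -> (r or Dia q) is true, so not (q -> (r or Dia q)) is false.
    At 1: q is false, r or Dia q is true, so q -> (r or Dia q) is true.
      At 1: r is false, Dia q is true, so r or Dia q is true.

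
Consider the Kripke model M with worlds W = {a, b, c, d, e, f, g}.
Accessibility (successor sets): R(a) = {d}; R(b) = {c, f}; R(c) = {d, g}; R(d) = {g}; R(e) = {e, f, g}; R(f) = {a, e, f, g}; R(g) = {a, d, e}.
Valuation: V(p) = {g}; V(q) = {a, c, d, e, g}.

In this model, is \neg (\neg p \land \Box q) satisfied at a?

No

At a: \neg p \land \Box q is true, so \neg (\neg p \land \Box q) is false.
  At a: \neg p is true, \Box q is true, so \neg p \land \Box q is true.
    At a: \Box q requires q at every successor {d}.
      At d: q is true.
    So \Box q is true at a.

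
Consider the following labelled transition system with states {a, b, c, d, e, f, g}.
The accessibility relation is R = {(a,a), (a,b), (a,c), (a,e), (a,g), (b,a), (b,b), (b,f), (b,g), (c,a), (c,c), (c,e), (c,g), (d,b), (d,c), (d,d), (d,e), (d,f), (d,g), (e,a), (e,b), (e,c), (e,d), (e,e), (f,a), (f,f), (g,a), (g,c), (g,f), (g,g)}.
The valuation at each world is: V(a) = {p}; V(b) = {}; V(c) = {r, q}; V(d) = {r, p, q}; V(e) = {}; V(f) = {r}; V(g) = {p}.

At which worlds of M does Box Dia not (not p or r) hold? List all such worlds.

Recall that Box ψ holds at a world iff ψ holds at every accessible world, and Dia ψ holds iff ψ holds at some accessible world.
Let φ = Box Dia not (not p or r). Evaluate φ at each world:
  a (successors {a, b, c, e, g}): φ is true.
  b (successors {a, b, f, g}): φ is true.
  c (successors {a, c, e, g}): φ is true.
  d (successors {b, c, d, e, f, g}): φ is true.
  e (successors {a, b, c, d, e}): φ is true.
  f (successors {a, f}): φ is true.
  g (successors {a, c, f, g}): φ is true.
For instance, at a:
  At a: Box Dia not (not p or r) requires Dia not (not p or r) at every successor {a, b, c, e, g}.
    At a: Dia not (not p or r) is true.
    At b: Dia not (not p or r) is true.
    At c: Dia not (not p or r) is true.
    At e: Dia not (not p or r) is true.
    At g: Dia not (not p or r) is true.
  So Box Dia not (not p or r) is true at a.
Satisfying worlds: {a, b, c, d, e, f, g}

a, b, c, d, e, f, g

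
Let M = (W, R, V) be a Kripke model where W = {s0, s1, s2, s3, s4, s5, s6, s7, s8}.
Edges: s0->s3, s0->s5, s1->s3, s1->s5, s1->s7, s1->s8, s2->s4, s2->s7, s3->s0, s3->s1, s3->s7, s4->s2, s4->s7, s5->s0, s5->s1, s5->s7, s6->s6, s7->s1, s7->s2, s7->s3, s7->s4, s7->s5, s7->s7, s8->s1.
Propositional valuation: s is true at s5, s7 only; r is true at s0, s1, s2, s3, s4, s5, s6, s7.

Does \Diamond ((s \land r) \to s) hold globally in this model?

Let φ = \Diamond ((s \land r) \to s). Evaluate φ at each world:
  s0 (successors {s3, s5}): φ is true.
  s1 (successors {s3, s5, s7, s8}): φ is true.
  s2 (successors {s4, s7}): φ is true.
  s3 (successors {s0, s1, s7}): φ is true.
  s4 (successors {s2, s7}): φ is true.
  s5 (successors {s0, s1, s7}): φ is true.
  s6 (successors {s6}): φ is true.
  s7 (successors {s1, s2, s3, s4, s5, s7}): φ is true.
  s8 (successors {s1}): φ is true.
For instance, at s8:
  At s8: \Diamond ((s \land r) \to s) requires (s \land r) \to s at some successor in {s1}.
    (s \land r) \to s holds at s1, so \Diamond ((s \land r) \to s) is true at s8.

Yes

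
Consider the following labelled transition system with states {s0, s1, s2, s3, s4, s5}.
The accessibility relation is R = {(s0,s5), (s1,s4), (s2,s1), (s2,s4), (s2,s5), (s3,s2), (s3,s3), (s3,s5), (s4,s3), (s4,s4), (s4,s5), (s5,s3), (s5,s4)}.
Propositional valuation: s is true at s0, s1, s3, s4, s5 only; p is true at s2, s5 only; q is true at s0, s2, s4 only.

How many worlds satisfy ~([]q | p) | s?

Let φ = ~([]q | p) | s. Evaluate φ at each world:
  s0 (successors {s5}): φ is true.
  s1 (successors {s4}): φ is true.
  s2 (successors {s1, s4, s5}): φ is false.
  s3 (successors {s2, s3, s5}): φ is true.
  s4 (successors {s3, s4, s5}): φ is true.
  s5 (successors {s3, s4}): φ is true.
For instance, at s2:
  At s2: ~([]q | p) is false, s is false, so ~([]q | p) | s is false.
    At s2: []q | p is true, so ~([]q | p) is false.
      At s2: []q is false, p is true, so []q | p is true.
Satisfying worlds: {s0, s1, s3, s4, s5}

5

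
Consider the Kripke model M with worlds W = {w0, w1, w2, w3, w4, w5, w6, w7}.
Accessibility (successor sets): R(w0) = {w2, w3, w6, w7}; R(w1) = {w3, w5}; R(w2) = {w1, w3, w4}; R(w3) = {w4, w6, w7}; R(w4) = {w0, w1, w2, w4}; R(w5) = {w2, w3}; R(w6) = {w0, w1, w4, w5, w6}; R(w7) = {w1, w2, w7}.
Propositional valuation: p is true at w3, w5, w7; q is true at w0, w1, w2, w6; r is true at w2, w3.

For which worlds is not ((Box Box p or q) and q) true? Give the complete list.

Recall that Box ψ holds at a world iff ψ holds at every accessible world, and Dia ψ holds iff ψ holds at some accessible world.
Let φ = not ((Box Box p or q) and q). Evaluate φ at each world:
  w0 (successors {w2, w3, w6, w7}): φ is false.
  w1 (successors {w3, w5}): φ is false.
  w2 (successors {w1, w3, w4}): φ is false.
  w3 (successors {w4, w6, w7}): φ is true.
  w4 (successors {w0, w1, w2, w4}): φ is true.
  w5 (successors {w2, w3}): φ is true.
  w6 (successors {w0, w1, w4, w5, w6}): φ is false.
  w7 (successors {w1, w2, w7}): φ is true.
For instance, at w4:
  At w4: (Box Box p or q) and q is false, so not ((Box Box p or q) and q) is true.
    At w4: Box Box p or q is false, q is false, so (Box Box p or q) and q is false.
      At w4: Box Box p is false, q is false, so Box Box p or q is false.
Satisfying worlds: {w3, w4, w5, w7}

w3, w4, w5, w7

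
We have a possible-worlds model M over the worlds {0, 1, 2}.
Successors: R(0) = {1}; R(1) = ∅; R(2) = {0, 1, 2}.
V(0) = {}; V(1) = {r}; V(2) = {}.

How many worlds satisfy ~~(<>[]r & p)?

Let φ = ~~(<>[]r & p). Evaluate φ at each world:
  0 (successors {1}): φ is false.
  1 (successors ∅): φ is false.
  2 (successors {0, 1, 2}): φ is false.
For instance, at 2:
  At 2: ~(<>[]r & p) is true, so ~~(<>[]r & p) is false.
    At 2: <>[]r & p is false, so ~(<>[]r & p) is true.
      At 2: <>[]r is true, p is false, so <>[]r & p is false.
Satisfying worlds: none.

0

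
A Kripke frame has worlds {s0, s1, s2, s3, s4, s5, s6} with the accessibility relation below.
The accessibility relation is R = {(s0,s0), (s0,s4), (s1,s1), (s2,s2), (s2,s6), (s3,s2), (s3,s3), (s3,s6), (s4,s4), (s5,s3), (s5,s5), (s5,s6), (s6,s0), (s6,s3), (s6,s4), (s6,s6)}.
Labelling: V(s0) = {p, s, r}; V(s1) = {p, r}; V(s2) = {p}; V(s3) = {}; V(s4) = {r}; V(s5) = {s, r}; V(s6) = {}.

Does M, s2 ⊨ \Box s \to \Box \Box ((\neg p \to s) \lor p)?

At s2: \Box s is false, \Box \Box ((\neg p \to s) \lor p) is false, so \Box s \to \Box \Box ((\neg p \to s) \lor p) is true.
  At s2: \Box s requires s at every successor {s2, s6}.
    s fails at s2, so \Box s is false at s2.
  At s2: \Box \Box ((\neg p \to s) \lor p) requires \Box ((\neg p \to s) \lor p) at every successor {s2, s6}.
    \Box ((\neg p \to s) \lor p) fails at s2, so \Box \Box ((\neg p \to s) \lor p) is false at s2.
      At s2: \Box ((\neg p \to s) \lor p) requires (\neg p \to s) \lor p at every successor {s2, s6}.
        (\neg p \to s) \lor p fails at s6, so \Box ((\neg p \to s) \lor p) is false at s2.

Yes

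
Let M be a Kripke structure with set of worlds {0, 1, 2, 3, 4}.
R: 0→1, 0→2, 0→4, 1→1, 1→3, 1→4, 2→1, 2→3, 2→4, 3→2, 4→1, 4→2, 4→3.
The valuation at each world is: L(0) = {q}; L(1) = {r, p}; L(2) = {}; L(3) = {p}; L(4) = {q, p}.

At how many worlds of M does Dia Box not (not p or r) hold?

0

Let φ = Dia Box not (not p or r). Evaluate φ at each world:
  0 (successors {1, 2, 4}): φ is false.
  1 (successors {1, 3, 4}): φ is false.
  2 (successors {1, 3, 4}): φ is false.
  3 (successors {2}): φ is false.
  4 (successors {1, 2, 3}): φ is false.
For instance, at 3:
  At 3: Dia Box not (not p or r) requires Box not (not p or r) at some successor in {2}.
    At 2: Box not (not p or r) is false.
  So Dia Box not (not p or r) is false at 3.
Satisfying worlds: none.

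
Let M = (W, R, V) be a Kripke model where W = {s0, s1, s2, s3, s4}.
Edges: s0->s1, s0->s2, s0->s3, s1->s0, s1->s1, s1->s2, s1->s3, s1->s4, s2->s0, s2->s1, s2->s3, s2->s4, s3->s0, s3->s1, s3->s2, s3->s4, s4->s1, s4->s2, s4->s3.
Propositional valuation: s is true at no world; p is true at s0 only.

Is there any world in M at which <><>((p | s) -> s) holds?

Let φ = <><>((p | s) -> s). Evaluate φ at each world:
  s0 (successors {s1, s2, s3}): φ is true.
  s1 (successors {s0, s1, s2, s3, s4}): φ is true.
  s2 (successors {s0, s1, s3, s4}): φ is true.
  s3 (successors {s0, s1, s2, s4}): φ is true.
  s4 (successors {s1, s2, s3}): φ is true.
Detail at s0 (witness):
  At s0: <><>((p | s) -> s) requires <>((p | s) -> s) at some successor in {s1, s2, s3}.
    <>((p | s) -> s) holds at s1, so <><>((p | s) -> s) is true at s0.
      At s1: <>((p | s) -> s) requires (p | s) -> s at some successor in {s0, s1, s2, s3, s4}.
        (p | s) -> s holds at s1, so <>((p | s) -> s) is true at s1.

Yes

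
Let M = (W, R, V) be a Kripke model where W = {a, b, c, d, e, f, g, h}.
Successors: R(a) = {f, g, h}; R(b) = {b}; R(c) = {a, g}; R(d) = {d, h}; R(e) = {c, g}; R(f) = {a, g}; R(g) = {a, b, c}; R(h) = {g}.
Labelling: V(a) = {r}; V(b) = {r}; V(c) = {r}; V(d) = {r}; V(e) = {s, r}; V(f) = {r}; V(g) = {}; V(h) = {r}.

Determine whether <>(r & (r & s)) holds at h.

No

At h: <>(r & (r & s)) requires r & (r & s) at some successor in {g}.
  At g: r & (r & s) is false.
So <>(r & (r & s)) is false at h.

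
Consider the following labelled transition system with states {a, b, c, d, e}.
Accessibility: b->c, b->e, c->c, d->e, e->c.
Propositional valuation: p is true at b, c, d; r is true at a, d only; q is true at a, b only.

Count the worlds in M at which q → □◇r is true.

4

Let φ = q → □◇r. Evaluate φ at each world:
  a (successors ∅): φ is true.
  b (successors {c, e}): φ is false.
  c (successors {c}): φ is true.
  d (successors {e}): φ is true.
  e (successors {c}): φ is true.
For instance, at e:
  At e: q is false, □◇r is false, so q → □◇r is true.
    At e: □◇r requires ◇r at every successor {c}.
      ◇r fails at c, so □◇r is false at e.
Satisfying worlds: {a, c, d, e}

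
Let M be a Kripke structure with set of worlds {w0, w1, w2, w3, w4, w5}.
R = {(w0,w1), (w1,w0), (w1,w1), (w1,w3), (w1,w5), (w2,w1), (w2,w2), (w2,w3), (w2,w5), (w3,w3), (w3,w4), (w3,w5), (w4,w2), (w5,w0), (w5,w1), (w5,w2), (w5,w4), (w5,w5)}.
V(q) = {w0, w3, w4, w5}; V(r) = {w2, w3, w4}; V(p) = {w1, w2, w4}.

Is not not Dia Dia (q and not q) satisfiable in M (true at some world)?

No

Let φ = not not Dia Dia (q and not q). Evaluate φ at each world:
  w0 (successors {w1}): φ is false.
  w1 (successors {w0, w1, w3, w5}): φ is false.
  w2 (successors {w1, w2, w3, w5}): φ is false.
  w3 (successors {w3, w4, w5}): φ is false.
  w4 (successors {w2}): φ is false.
  w5 (successors {w0, w1, w2, w4, w5}): φ is false.
For instance, at w3:
  At w3: not Dia Dia (q and not q) is true, so not not Dia Dia (q and not q) is false.
    At w3: Dia Dia (q and not q) is false, so not Dia Dia (q and not q) is true.
      At w3: Dia Dia (q and not q) requires Dia (q and not q) at some successor in {w3, w4, w5}.
        At w3: Dia (q and not q) is false.
        At w4: Dia (q and not q) is false.
        At w5: Dia (q and not q) is false.
      So Dia Dia (q and not q) is false at w3.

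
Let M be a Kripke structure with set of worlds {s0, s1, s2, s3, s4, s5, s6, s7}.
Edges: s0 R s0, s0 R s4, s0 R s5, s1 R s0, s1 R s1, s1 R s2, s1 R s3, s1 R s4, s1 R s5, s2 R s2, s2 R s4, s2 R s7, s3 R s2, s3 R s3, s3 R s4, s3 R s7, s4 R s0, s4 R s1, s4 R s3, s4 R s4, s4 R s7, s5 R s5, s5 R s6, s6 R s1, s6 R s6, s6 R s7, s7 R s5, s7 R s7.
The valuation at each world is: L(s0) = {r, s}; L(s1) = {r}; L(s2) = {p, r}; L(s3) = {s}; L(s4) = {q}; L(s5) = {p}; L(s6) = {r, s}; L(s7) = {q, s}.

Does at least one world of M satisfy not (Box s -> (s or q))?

No

Recall that Box ψ holds at a world iff ψ holds at every accessible world, and Dia ψ holds iff ψ holds at some accessible world.
Let φ = not (Box s -> (s or q)). Evaluate φ at each world:
  s0 (successors {s0, s4, s5}): φ is false.
  s1 (successors {s0, s1, s2, s3, s4, s5}): φ is false.
  s2 (successors {s2, s4, s7}): φ is false.
  s3 (successors {s2, s3, s4, s7}): φ is false.
  s4 (successors {s0, s1, s3, s4, s7}): φ is false.
  s5 (successors {s5, s6}): φ is false.
  s6 (successors {s1, s6, s7}): φ is false.
  s7 (successors {s5, s7}): φ is false.
For instance, at s3:
  At s3: Box s -> (s or q) is true, so not (Box s -> (s or q)) is false.
    At s3: Box s is false, s or q is true, so Box s -> (s or q) is true.
      At s3: Box s requires s at every successor {s2, s3, s4, s7}.
        s fails at s2, so Box s is false at s3.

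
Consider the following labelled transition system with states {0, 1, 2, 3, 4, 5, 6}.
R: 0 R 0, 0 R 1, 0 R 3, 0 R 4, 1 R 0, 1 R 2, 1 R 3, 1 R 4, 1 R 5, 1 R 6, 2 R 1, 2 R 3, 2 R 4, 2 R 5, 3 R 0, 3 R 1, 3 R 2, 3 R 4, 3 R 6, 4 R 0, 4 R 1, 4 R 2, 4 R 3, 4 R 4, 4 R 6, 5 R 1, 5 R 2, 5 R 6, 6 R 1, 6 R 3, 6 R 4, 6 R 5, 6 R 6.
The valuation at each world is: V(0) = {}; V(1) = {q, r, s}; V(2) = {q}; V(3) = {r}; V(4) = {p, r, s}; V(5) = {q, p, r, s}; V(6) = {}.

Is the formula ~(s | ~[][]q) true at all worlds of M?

Let φ = ~(s | ~[][]q). Evaluate φ at each world:
  0 (successors {0, 1, 3, 4}): φ is false.
  1 (successors {0, 2, 3, 4, 5, 6}): φ is false.
  2 (successors {1, 3, 4, 5}): φ is false.
  3 (successors {0, 1, 2, 4, 6}): φ is false.
  4 (successors {0, 1, 2, 3, 4, 6}): φ is false.
  5 (successors {1, 2, 6}): φ is false.
  6 (successors {1, 3, 4, 5, 6}): φ is false.
Detail at 0 (counterexample):
  At 0: s | ~[][]q is true, so ~(s | ~[][]q) is false.
    At 0: s is false, ~[][]q is true, so s | ~[][]q is true.
      At 0: [][]q is false, so ~[][]q is true.

No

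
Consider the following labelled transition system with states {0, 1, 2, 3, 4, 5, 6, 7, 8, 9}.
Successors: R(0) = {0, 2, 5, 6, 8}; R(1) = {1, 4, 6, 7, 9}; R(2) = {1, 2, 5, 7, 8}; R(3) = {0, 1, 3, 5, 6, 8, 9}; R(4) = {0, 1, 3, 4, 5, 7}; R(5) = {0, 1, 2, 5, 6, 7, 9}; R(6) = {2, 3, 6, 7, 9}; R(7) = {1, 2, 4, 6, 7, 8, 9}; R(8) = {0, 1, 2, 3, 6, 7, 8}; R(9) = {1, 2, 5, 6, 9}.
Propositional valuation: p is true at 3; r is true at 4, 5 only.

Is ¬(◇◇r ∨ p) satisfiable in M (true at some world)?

Let φ = ¬(◇◇r ∨ p). Evaluate φ at each world:
  0 (successors {0, 2, 5, 6, 8}): φ is false.
  1 (successors {1, 4, 6, 7, 9}): φ is false.
  2 (successors {1, 2, 5, 7, 8}): φ is false.
  3 (successors {0, 1, 3, 5, 6, 8, 9}): φ is false.
  4 (successors {0, 1, 3, 4, 5, 7}): φ is false.
  5 (successors {0, 1, 2, 5, 6, 7, 9}): φ is false.
  6 (successors {2, 3, 6, 7, 9}): φ is false.
  7 (successors {1, 2, 4, 6, 7, 8, 9}): φ is false.
  8 (successors {0, 1, 2, 3, 6, 7, 8}): φ is false.
  9 (successors {1, 2, 5, 6, 9}): φ is false.
For instance, at 8:
  At 8: ◇◇r ∨ p is true, so ¬(◇◇r ∨ p) is false.
    At 8: ◇◇r is true, p is false, so ◇◇r ∨ p is true.
      At 8: ◇◇r requires ◇r at some successor in {0, 1, 2, 3, 6, 7, 8}.
        ◇r holds at 0, so ◇◇r is true at 8.

No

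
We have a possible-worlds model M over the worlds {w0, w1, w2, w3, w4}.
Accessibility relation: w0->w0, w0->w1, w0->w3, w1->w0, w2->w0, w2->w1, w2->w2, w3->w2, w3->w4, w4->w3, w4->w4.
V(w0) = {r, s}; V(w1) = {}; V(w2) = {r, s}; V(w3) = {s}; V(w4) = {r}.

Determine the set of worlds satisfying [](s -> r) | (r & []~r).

Let φ = [](s -> r) | (r & []~r). Evaluate φ at each world:
  w0 (successors {w0, w1, w3}): φ is false.
  w1 (successors {w0}): φ is true.
  w2 (successors {w0, w1, w2}): φ is true.
  w3 (successors {w2, w4}): φ is true.
  w4 (successors {w3, w4}): φ is false.
For instance, at w0:
  At w0: [](s -> r) is false, r & []~r is false, so [](s -> r) | (r & []~r) is false.
    At w0: [](s -> r) requires s -> r at every successor {w0, w1, w3}.
      s -> r fails at w3, so [](s -> r) is false at w0.
    At w0: r is true, []~r is false, so r & []~r is false.
      At w0: []~r requires ~r at every successor {w0, w1, w3}.
        ~r fails at w0, so []~r is false at w0.
Satisfying worlds: {w1, w2, w3}

w1, w2, w3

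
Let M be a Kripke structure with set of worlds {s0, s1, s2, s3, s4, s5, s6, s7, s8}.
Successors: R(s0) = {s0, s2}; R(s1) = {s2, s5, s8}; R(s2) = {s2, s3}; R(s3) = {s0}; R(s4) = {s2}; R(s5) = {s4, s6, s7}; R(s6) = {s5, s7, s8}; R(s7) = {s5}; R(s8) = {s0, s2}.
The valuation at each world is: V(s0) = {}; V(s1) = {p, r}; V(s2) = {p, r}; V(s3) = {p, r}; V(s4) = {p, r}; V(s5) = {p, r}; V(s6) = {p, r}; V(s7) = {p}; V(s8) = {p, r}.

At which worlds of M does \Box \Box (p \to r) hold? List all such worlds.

Recall that \Box ψ holds at a world iff ψ holds at every accessible world, and \Diamond ψ holds iff ψ holds at some accessible world.
Let φ = \Box \Box (p \to r). Evaluate φ at each world:
  s0 (successors {s0, s2}): φ is true.
  s1 (successors {s2, s5, s8}): φ is false.
  s2 (successors {s2, s3}): φ is true.
  s3 (successors {s0}): φ is true.
  s4 (successors {s2}): φ is true.
  s5 (successors {s4, s6, s7}): φ is false.
  s6 (successors {s5, s7, s8}): φ is false.
  s7 (successors {s5}): φ is false.
  s8 (successors {s0, s2}): φ is true.
For instance, at s2:
  At s2: \Box \Box (p \to r) requires \Box (p \to r) at every successor {s2, s3}.
      At s2: \Box (p \to r) requires p \to r at every successor {s2, s3}.
        At s2: p \to r is true.
        At s3: p \to r is true.
      So \Box (p \to r) is true at s2.
      At s3: \Box (p \to r) requires p \to r at every successor {s0}.
        At s0: p \to r is true.
      So \Box (p \to r) is true at s3.
  So \Box \Box (p \to r) is true at s2.
Satisfying worlds: {s0, s2, s3, s4, s8}

s0, s2, s3, s4, s8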